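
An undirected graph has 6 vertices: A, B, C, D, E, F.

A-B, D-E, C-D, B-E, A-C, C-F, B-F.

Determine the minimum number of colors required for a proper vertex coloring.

3

The cycle B-A-C-D-E-B has odd length 5, so it cannot be 2-colored; at least 3 colors are needed.
A valid assignment using 3 colors: A=2, B=1, C=1, D=3, E=2, F=2. Each edge has distinct colors on its endpoints.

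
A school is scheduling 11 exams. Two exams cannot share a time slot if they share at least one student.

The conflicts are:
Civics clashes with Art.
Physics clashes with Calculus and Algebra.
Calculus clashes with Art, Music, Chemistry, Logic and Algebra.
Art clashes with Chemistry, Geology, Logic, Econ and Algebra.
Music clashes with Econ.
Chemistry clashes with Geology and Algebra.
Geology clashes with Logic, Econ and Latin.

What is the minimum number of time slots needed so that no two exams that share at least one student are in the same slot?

4

Calculus, Art, Chemistry, Algebra all conflict with each other, so at least 4 time slots are needed.
Using 4 time slots: Civics=2, Physics=1, Calculus=2, Art=1, Music=1, Chemistry=3, Geology=2, Logic=3, Econ=3, Latin=1, Algebra=4. Each listed conflict is separated.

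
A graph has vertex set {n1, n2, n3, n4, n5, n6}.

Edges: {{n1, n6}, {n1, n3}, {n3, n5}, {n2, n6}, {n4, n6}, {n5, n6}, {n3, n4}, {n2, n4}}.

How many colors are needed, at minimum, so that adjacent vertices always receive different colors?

n2, n4, n6 are mutually adjacent, so at least 3 colors are needed.
3 colors suffice: color red → {n3, n6}; color blue → {n1, n4, n5}; color green → {n2}. Each edge has distinct colors on its endpoints.

3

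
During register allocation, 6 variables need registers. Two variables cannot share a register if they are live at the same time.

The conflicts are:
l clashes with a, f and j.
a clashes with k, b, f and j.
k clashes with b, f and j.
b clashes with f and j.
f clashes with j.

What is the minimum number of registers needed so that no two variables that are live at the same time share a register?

a, k, b, f, j pairwise conflict, so at least 5 registers are needed.
5 registers suffice: register 1 → {f}; register 2 → {j}; register 3 → {a}; register 4 → {l, b}; register 5 → {k}. Every pair that conflicts lands in different registers.

5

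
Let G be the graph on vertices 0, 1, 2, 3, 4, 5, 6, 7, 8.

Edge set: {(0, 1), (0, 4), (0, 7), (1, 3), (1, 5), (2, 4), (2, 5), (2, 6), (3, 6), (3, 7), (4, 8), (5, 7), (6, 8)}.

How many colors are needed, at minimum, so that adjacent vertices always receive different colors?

3

The cycle 7-0-4-2-5-7 has odd length 5, so it cannot be 2-colored; at least 3 colors are needed.
3 colors suffice: 0=a, 1=b, 2=c, 3=a, 4=b, 5=a, 6=b, 7=b, 8=a. Every edge joins two different colors.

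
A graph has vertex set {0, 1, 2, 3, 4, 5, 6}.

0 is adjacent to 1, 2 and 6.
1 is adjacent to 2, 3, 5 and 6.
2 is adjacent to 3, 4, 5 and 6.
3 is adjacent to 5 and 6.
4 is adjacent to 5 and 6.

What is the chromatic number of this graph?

4

0, 1, 2, 6 form a clique, so at least 4 colors are needed.
4 colors suffice: color a → {2}; color b → {5, 6}; color c → {1, 4}; color d → {0, 3}. Every edge joins two different colors.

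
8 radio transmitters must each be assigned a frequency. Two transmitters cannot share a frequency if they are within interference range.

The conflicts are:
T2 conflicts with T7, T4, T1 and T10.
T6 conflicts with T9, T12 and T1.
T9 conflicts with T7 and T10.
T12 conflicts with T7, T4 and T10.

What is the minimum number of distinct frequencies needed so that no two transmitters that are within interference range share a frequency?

The cycle T7-T12-T6-T1-T2-T7 has odd length 5, so it cannot be 2-colored; at least 3 frequencies are needed.
Using 3 frequencies: T2=1, T6=2, T9=1, T12=1, T7=2, T4=2, T1=3, T10=2. Every pair that conflicts lands in different frequencies.

3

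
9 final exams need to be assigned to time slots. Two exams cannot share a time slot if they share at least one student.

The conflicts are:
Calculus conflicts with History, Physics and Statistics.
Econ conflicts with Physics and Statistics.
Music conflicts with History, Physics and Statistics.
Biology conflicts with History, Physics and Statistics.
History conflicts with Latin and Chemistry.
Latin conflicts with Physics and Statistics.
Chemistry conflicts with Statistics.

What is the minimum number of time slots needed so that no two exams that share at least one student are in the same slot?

2

Econ and Physics conflict, so at least 2 time slots are needed.
A valid assignment using 2 time slots: Calculus=2, Econ=2, Music=2, Biology=2, History=1, Latin=2, Chemistry=2, Physics=1, Statistics=1. No two conflicting exams share a time slot.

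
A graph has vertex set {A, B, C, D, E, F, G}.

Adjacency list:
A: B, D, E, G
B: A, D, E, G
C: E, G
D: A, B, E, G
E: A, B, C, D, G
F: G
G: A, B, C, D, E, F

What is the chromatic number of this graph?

A, B, D, E, G form a clique, so at least 5 colors are needed.
A valid assignment using 5 colors: A=green, B=purple, C=green, D=yellow, E=blue, F=blue, G=red. No two adjacent vertices share a color.

5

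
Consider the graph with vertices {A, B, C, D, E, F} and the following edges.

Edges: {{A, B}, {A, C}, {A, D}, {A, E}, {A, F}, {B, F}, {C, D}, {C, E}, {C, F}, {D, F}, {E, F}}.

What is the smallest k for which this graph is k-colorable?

A, C, D, F are pairwise adjacent (a clique of size 4), so at least 4 colors are needed.
4 colors suffice: A=2, B=3, C=3, D=4, E=4, F=1. Every edge joins two different colors.

4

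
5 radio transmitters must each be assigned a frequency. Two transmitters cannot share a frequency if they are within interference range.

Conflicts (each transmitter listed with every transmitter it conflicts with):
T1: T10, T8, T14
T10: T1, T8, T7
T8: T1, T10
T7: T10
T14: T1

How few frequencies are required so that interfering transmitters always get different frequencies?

3

T1, T10, T8 are mutually in conflict, so at least 3 frequencies are needed.
3 frequencies suffice: frequency 1 → {T1, T7}; frequency 2 → {T10, T14}; frequency 3 → {T8}. Every pair that conflicts lands in different frequencies.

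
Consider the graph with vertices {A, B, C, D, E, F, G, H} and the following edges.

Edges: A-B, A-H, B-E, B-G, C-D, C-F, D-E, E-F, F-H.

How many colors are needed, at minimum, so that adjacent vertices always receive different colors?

The cycle F-E-B-A-H-F has odd length 5, so it cannot be 2-colored; at least 3 colors are needed.
A valid assignment using 3 colors: A=3, B=2, C=1, D=2, E=1, F=2, G=1, H=1. No two adjacent vertices share a color.

3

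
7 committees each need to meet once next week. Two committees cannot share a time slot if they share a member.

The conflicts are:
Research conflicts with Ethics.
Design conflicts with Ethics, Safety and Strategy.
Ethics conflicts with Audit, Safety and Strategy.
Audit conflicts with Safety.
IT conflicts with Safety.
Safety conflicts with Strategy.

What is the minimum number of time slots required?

4

Design, Ethics, Safety, Strategy pairwise conflict, so at least 4 time slots are needed.
Using 4 time slots: Research=1, Design=3, Ethics=2, Audit=3, IT=2, Safety=1, Strategy=4. Every pair that conflicts lands in different time slots.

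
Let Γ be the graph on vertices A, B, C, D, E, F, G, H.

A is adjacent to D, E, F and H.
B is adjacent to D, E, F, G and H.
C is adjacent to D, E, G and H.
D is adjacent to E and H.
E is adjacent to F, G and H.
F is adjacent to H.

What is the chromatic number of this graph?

4

C, D, E, H form a clique, so at least 4 colors are needed.
4 colors suffice: A=4, B=4, C=4, D=3, E=1, F=3, G=2, H=2. Every edge joins two different colors.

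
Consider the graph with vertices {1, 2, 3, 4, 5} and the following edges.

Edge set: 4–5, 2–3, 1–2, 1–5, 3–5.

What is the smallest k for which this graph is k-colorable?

1 and 5 are adjacent, so at least 2 colors are needed.
2 colors suffice: color red → {2, 5}; color blue → {1, 3, 4}. Every edge joins two different colors.

2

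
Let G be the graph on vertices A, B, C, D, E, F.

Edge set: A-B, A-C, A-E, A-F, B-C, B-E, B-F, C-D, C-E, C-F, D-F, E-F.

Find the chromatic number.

A, B, C, E, F are pairwise adjacent (a clique of size 5), so at least 5 colors are needed.
5 colors suffice: color 1 → {C}; color 2 → {F}; color 3 → {B, D}; color 4 → {A}; color 5 → {E}. Every edge joins two different colors.

5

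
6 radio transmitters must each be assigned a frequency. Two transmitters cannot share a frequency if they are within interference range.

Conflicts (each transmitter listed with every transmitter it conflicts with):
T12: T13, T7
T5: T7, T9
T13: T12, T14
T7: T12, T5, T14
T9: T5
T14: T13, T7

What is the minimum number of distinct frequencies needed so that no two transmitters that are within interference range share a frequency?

T5 and T9 conflict, so at least 2 frequencies are needed.
2 frequencies suffice: T12=2, T5=2, T13=1, T7=1, T9=1, T14=2. No two conflicting transmitters share a frequency.

2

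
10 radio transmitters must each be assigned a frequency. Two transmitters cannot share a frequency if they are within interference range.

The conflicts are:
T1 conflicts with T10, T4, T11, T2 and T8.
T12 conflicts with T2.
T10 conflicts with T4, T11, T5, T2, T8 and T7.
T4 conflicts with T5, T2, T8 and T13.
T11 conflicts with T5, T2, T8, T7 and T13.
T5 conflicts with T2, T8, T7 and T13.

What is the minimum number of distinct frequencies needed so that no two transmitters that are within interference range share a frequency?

T1, T10, T4, T8 all conflict with each other, so at least 4 frequencies are needed.
4 frequencies suffice: T1=3, T12=1, T10=2, T4=1, T11=1, T5=3, T2=4, T8=4, T7=4, T13=2. No two conflicting transmitters share a frequency.

4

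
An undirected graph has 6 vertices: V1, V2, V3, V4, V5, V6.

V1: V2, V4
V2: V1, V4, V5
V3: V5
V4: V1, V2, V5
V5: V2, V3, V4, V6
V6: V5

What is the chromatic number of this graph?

3

V1, V2, V4 are mutually adjacent, so at least 3 colors are needed.
3 colors suffice: color 1 → {V1, V5}; color 2 → {V3, V4, V6}; color 3 → {V2}. No two adjacent vertices share a color.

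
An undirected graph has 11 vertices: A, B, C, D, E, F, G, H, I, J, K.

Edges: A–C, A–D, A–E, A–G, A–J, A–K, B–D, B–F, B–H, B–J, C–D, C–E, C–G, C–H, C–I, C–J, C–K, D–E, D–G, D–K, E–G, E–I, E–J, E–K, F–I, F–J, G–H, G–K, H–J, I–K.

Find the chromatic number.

6

A, C, D, E, G, K form a clique, so at least 6 colors are needed.
One proper 6-coloring: A=4, B=1, C=1, D=5, E=2, F=2, G=6, H=2, I=4, J=3, K=3. Each edge has distinct colors on its endpoints.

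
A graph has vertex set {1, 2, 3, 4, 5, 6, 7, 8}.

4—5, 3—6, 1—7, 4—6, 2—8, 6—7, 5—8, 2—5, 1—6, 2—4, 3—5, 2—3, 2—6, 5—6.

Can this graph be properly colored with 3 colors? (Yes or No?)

No

2, 4, 5, 6 are pairwise adjacent (a clique of size 4), so at least 4 colors are needed.
So 3 colors are not enough.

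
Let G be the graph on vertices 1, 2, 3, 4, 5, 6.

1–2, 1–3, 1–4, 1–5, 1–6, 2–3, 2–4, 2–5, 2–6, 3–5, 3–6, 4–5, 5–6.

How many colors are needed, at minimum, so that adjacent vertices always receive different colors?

5

1, 2, 3, 5, 6 are mutually adjacent (a clique of size 5), so at least 5 colors are needed.
5 colors suffice: color red → {2}; color blue → {1}; color green → {5}; color yellow → {3, 4}; color purple → {6}. Each edge has distinct colors on its endpoints.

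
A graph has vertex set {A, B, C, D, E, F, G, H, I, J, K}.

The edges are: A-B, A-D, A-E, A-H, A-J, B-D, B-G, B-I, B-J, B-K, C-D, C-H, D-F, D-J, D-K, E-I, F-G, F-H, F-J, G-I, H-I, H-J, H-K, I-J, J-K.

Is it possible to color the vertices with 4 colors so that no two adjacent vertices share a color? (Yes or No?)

The chromatic number is 4. B, D, J, K form a clique, so at least 4 colors are needed.
4 colors suffice: A=4, B=2, C=1, D=3, E=1, F=4, G=1, H=2, I=3, J=1, K=4.
That is already a proper 4-coloring.

Yes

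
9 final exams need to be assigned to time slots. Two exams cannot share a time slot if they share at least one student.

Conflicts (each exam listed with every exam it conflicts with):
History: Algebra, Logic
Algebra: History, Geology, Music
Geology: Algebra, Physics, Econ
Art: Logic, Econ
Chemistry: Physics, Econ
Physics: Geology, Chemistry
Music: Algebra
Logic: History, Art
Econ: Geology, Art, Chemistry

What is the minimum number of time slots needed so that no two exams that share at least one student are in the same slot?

Geology and Physics conflict, so at least 2 time slots are needed.
A valid assignment using 2 time slots: History=1, Algebra=2, Geology=1, Art=1, Chemistry=1, Physics=2, Music=1, Logic=2, Econ=2. Every pair that conflicts lands in different time slots.

2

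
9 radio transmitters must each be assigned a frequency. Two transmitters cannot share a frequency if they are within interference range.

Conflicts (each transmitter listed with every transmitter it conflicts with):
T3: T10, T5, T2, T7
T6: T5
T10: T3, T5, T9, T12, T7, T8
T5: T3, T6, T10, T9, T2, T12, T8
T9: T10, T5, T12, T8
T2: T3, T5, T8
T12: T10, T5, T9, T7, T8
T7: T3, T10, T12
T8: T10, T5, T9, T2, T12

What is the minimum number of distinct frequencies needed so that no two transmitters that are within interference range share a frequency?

T10, T5, T9, T12, T8 are mutually in conflict, so at least 5 frequencies are needed.
5 frequencies suffice: frequency 1 → {T5, T7}; frequency 2 → {T6, T10, T2}; frequency 3 → {T3, T8}; frequency 4 → {T12}; frequency 5 → {T9}. Every pair that conflicts lands in different frequencies.

5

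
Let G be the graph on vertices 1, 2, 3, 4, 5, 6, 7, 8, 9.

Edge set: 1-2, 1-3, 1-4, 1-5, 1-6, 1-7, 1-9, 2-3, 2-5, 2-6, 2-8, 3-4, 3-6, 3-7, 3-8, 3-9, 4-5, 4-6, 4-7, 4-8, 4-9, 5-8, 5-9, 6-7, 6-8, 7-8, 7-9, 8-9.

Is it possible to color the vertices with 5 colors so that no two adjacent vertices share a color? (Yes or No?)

Yes

The chromatic number is 5. 1, 3, 4, 6, 7 are pairwise adjacent (a clique of size 5), so at least 5 colors are needed.
5 colors suffice: color red → {3, 5}; color blue → {1, 8}; color green → {2, 4}; color yellow → {7}; color purple → {6, 9}.
That is already a proper 5-coloring.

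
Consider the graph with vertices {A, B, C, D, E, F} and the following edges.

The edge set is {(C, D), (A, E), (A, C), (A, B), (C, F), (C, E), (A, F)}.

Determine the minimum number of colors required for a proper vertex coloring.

3

A, C, E are mutually adjacent, so at least 3 colors are needed.
3 colors suffice: color red → {A, D}; color blue → {B, C}; color green → {E, F}. Each edge has distinct colors on its endpoints.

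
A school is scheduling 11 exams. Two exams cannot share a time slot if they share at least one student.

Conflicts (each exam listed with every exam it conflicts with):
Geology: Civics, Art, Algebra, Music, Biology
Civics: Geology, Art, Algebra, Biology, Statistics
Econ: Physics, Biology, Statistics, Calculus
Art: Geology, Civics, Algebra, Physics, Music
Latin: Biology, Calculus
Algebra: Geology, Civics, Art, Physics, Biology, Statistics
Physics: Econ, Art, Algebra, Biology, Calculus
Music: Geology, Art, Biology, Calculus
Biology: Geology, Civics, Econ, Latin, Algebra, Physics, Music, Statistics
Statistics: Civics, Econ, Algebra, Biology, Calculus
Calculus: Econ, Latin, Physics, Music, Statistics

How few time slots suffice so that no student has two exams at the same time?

4

Civics, Algebra, Biology, Statistics pairwise conflict, so at least 4 time slots are needed.
A valid assignment using 4 time slots: Geology=4, Civics=3, Econ=2, Art=1, Latin=2, Algebra=2, Physics=3, Music=2, Biology=1, Statistics=4, Calculus=1. Each listed conflict is separated.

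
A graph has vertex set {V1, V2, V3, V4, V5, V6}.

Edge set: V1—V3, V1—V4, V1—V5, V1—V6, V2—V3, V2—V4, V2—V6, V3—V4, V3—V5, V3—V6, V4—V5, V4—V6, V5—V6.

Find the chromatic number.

5

V1, V3, V4, V5, V6 form a clique, so at least 5 colors are needed.
5 colors suffice: color red → {V6}; color blue → {V3}; color green → {V4}; color yellow → {V2, V5}; color purple → {V1}. Each edge has distinct colors on its endpoints.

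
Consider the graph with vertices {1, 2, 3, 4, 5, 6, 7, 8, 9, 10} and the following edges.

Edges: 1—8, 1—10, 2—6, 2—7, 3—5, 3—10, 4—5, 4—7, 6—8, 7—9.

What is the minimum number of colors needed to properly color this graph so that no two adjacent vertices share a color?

3

The cycle 2-6-8-1-10-3-5-4-7-2 has odd length 9, so it cannot be 2-colored; at least 3 colors are needed.
A valid assignment using 3 colors: 1=c, 2=b, 3=b, 4=b, 5=a, 6=a, 7=a, 8=b, 9=b, 10=a. No two adjacent vertices share a color.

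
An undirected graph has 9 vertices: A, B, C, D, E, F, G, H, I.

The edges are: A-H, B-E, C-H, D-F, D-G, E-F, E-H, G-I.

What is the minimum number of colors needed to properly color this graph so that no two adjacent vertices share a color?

2

B and E are adjacent, so at least 2 colors are needed.
A valid assignment using 2 colors: A=1, B=2, C=1, D=1, E=1, F=2, G=2, H=2, I=1. Each edge has distinct colors on its endpoints.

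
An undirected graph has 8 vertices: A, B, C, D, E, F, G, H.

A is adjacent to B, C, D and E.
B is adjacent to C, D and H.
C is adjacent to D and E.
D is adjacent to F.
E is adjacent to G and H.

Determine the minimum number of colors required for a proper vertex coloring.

4

A, B, C, D are mutually adjacent (a clique of size 4), so at least 4 colors are needed.
A valid assignment using 4 colors: A=red, B=green, C=blue, D=yellow, E=green, F=red, G=red, H=red. No two adjacent vertices share a color.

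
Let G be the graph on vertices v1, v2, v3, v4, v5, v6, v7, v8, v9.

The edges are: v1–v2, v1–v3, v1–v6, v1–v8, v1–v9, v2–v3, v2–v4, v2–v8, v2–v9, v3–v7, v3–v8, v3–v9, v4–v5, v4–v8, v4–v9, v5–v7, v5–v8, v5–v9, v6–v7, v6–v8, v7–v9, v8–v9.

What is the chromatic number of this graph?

5

v1, v2, v3, v8, v9 are mutually adjacent (a clique of size 5), so at least 5 colors are needed.
A valid assignment using 5 colors: v1=3, v2=4, v3=5, v4=5, v5=3, v6=2, v7=1, v8=1, v9=2. Each edge has distinct colors on its endpoints.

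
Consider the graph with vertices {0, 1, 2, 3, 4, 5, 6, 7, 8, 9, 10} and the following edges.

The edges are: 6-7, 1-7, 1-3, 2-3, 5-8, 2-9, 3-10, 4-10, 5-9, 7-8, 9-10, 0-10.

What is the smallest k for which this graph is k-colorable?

The cycle 7-1-3-10-9-5-8-7 has odd length 7, so it cannot be 2-colored; at least 3 colors are needed.
A valid assignment using 3 colors: 0=blue, 1=green, 2=red, 3=blue, 4=blue, 5=red, 6=blue, 7=red, 8=blue, 9=blue, 10=red. No two adjacent vertices share a color.

3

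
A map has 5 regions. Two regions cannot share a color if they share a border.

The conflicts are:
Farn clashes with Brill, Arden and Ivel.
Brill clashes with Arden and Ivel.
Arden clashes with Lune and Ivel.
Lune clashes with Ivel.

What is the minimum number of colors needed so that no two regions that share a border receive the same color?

4

Farn, Brill, Arden, Ivel all conflict with each other, so at least 4 colors are needed.
4 colors suffice: color 1 → {Arden}; color 2 → {Ivel}; color 3 → {Farn, Lune}; color 4 → {Brill}. No two conflicting regions share a color.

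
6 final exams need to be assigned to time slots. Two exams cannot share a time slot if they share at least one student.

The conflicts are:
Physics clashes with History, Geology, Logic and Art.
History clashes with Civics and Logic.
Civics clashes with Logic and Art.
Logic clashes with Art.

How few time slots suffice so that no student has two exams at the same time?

3

History, Civics, Logic pairwise conflict, so at least 3 time slots are needed.
3 time slots suffice: time slot 1 → {Geology, Logic}; time slot 2 → {Physics, Civics}; time slot 3 → {History, Art}. Each listed conflict is separated.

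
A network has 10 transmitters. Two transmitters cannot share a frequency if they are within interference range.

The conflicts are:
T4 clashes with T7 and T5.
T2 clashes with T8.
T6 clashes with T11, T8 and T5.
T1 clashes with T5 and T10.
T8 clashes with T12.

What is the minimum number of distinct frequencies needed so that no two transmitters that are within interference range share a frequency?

T2 and T8 conflict, so at least 2 frequencies are needed.
2 frequencies suffice: frequency 1 → {T11, T7, T8, T5, T10}; frequency 2 → {T4, T2, T6, T1, T12}. No two conflicting transmitters share a frequency.

2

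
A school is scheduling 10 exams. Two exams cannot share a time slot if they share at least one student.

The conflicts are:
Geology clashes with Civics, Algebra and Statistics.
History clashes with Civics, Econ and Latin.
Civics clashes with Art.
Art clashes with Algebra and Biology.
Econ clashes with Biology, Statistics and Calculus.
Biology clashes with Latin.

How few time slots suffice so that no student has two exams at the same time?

The cycle Geology-Statistics-Econ-History-Civics-Geology has odd length 5, so it cannot be 2-colored; at least 3 time slots are needed.
3 time slots suffice: time slot 1 → {Geology, Art, Econ, Latin}; time slot 2 → {History, Algebra, Biology, Statistics, Calculus}; time slot 3 → {Civics}. Every pair that conflicts lands in different time slots.

3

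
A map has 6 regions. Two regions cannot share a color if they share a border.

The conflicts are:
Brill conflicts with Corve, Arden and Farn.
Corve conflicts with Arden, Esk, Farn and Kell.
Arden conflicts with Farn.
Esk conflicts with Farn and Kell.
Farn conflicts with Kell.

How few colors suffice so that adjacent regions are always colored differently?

Corve, Esk, Farn, Kell are mutually in conflict, so at least 4 colors are needed.
4 colors suffice: color 1 → {Farn}; color 2 → {Corve}; color 3 → {Brill, Kell}; color 4 → {Arden, Esk}. Every pair that conflicts lands in different colors.

4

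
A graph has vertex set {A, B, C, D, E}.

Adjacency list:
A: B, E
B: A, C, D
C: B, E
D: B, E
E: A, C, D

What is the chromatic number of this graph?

D and E are adjacent, so at least 2 colors are needed.
2 colors suffice: color 1 → {B, E}; color 2 → {A, C, D}. Each edge has distinct colors on its endpoints.

2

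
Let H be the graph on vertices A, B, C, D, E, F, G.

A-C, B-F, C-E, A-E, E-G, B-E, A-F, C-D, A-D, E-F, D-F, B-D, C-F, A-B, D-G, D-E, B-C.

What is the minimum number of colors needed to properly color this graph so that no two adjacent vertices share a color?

6

A, B, C, D, E, F are pairwise adjacent (a clique of size 6), so at least 6 colors are needed.
A valid assignment using 6 colors: A=6, B=5, C=3, D=2, E=1, F=4, G=3. Every edge joins two different colors.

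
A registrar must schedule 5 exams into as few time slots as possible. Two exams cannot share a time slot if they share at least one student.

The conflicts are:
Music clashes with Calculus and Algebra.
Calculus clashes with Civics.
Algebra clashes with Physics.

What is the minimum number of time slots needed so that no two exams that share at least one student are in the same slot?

Music and Algebra conflict, so at least 2 time slots are needed.
2 time slots suffice: time slot 1 → {Music, Civics, Physics}; time slot 2 → {Calculus, Algebra}. Each listed conflict is separated.

2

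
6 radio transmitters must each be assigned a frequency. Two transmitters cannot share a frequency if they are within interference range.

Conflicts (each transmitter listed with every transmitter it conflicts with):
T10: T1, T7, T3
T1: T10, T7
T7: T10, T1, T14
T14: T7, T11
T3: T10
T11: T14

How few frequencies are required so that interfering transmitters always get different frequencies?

3

T10, T1, T7 are mutually in conflict, so at least 3 frequencies are needed.
3 frequencies suffice: frequency 1 → {T7, T3, T11}; frequency 2 → {T10, T14}; frequency 3 → {T1}. No two conflicting transmitters share a frequency.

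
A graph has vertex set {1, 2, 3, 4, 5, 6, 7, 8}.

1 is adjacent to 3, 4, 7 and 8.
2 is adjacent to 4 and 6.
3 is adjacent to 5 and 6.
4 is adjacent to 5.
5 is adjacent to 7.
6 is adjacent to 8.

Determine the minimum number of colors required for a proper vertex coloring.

The cycle 4-1-8-6-2-4 has odd length 5, so it cannot be 2-colored; at least 3 colors are needed.
3 colors suffice: color red → {1, 5, 6}; color blue → {3, 4, 7, 8}; color green → {2}. Every edge joins two different colors.

3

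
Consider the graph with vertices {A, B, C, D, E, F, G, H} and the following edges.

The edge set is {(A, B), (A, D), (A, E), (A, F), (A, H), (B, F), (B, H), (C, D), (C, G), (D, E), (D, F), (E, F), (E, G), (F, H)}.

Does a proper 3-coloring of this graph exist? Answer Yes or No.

No

A, B, F, H are mutually adjacent (a clique of size 4), so at least 4 colors are needed.
So 3 colors are not enough.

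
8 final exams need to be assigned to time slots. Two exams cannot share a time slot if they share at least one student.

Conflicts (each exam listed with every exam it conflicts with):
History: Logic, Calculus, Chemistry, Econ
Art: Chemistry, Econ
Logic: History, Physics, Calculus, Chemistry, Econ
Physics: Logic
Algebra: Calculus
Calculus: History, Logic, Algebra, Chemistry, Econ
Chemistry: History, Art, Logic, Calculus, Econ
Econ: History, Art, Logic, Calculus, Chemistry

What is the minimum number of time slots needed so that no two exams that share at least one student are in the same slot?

5

History, Logic, Calculus, Chemistry, Econ are mutually in conflict, so at least 5 time slots are needed.
5 time slots suffice: time slot 1 → {Art, Logic, Algebra}; time slot 2 → {Physics, Calculus}; time slot 3 → {Econ}; time slot 4 → {Chemistry}; time slot 5 → {History}. No two conflicting exams share a time slot.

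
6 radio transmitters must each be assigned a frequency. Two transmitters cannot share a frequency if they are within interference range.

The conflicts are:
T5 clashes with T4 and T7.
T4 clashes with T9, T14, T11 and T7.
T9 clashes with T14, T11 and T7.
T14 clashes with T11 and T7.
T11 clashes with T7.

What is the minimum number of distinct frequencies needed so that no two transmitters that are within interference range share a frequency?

5

T4, T9, T14, T11, T7 all conflict with each other, so at least 5 frequencies are needed.
5 frequencies suffice: frequency 1 → {T7}; frequency 2 → {T4}; frequency 3 → {T5, T14}; frequency 4 → {T11}; frequency 5 → {T9}. Each listed conflict is separated.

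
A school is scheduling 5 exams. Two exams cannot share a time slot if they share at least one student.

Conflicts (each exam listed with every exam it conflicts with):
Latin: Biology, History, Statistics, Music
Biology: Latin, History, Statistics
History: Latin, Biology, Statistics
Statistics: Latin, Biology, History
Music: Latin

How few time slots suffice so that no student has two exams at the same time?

4

Latin, Biology, History, Statistics are mutually in conflict, so at least 4 time slots are needed.
Using 4 time slots: Latin=1, Biology=3, History=2, Statistics=4, Music=2. No two conflicting exams share a time slot.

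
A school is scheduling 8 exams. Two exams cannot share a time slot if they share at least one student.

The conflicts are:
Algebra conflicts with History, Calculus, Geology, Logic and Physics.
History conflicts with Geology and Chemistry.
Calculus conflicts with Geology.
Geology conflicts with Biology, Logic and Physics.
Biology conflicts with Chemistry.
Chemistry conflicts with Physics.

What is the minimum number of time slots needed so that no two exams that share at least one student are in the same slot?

3

Algebra, Geology, Physics pairwise conflict, so at least 3 time slots are needed.
3 time slots suffice: Algebra=2, History=3, Calculus=3, Geology=1, Biology=2, Logic=3, Chemistry=1, Physics=3. Every pair that conflicts lands in different time slots.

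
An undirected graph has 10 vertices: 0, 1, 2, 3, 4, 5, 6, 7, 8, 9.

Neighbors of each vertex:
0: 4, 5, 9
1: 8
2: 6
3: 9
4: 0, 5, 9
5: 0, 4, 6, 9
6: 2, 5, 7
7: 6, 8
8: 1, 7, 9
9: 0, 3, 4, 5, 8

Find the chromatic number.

4

0, 4, 5, 9 are mutually adjacent (a clique of size 4), so at least 4 colors are needed.
4 colors suffice: 0=d, 1=a, 2=b, 3=b, 4=c, 5=b, 6=a, 7=c, 8=b, 9=a. Each edge has distinct colors on its endpoints.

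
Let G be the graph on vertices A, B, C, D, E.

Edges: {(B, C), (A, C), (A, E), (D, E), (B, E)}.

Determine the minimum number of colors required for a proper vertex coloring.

2

D and E are adjacent, so at least 2 colors are needed.
2 colors suffice: color red → {C, E}; color blue → {A, B, D}. No two adjacent vertices share a color.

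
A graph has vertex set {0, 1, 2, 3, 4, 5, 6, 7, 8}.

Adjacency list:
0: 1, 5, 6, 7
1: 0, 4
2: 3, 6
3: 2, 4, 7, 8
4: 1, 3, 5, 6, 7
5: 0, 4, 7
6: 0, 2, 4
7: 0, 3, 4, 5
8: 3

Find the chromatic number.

4, 5, 7 are pairwise adjacent, so at least 3 colors are needed.
3 colors suffice: color a → {0, 2, 4, 8}; color b → {1, 6, 7}; color c → {3, 5}. Each edge has distinct colors on its endpoints.

3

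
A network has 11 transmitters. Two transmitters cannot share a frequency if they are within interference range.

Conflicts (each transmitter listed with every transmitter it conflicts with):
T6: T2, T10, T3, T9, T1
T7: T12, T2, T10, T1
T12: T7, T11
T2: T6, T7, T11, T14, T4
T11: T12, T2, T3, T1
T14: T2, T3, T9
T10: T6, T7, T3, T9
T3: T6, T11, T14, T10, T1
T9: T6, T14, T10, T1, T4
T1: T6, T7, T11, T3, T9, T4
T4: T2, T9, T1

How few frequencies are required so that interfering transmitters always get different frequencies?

3

T6, T10, T9 all conflict with each other, so at least 3 frequencies are needed.
3 frequencies suffice: frequency 1 → {T12, T2, T10, T1}; frequency 2 → {T6, T7, T11, T14, T4}; frequency 3 → {T3, T9}. Each listed conflict is separated.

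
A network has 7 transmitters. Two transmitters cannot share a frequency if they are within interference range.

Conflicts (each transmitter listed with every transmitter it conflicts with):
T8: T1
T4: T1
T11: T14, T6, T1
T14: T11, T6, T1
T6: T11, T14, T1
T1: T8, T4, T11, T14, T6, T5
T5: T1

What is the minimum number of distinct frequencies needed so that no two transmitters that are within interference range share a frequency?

T11, T14, T6, T1 are mutually in conflict, so at least 4 frequencies are needed.
4 frequencies suffice: frequency 1 → {T1}; frequency 2 → {T8, T4, T6, T5}; frequency 3 → {T14}; frequency 4 → {T11}. Each listed conflict is separated.

4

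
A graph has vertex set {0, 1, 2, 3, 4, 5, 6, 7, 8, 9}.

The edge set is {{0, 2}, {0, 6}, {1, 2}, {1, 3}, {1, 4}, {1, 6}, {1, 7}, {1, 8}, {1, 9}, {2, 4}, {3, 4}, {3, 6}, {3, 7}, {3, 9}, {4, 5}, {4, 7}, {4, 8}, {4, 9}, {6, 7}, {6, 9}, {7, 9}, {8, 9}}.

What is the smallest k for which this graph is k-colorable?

5

1, 3, 6, 7, 9 form a clique, so at least 5 colors are needed.
5 colors suffice: color a → {0, 1, 5}; color b → {4, 6}; color c → {2, 9}; color d → {7, 8}; color e → {3}. Each edge has distinct colors on its endpoints.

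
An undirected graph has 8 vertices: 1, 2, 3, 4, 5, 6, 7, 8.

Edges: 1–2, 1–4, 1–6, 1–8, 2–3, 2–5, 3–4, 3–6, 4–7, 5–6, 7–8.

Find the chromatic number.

1 and 4 are adjacent, so at least 2 colors are needed.
2 colors suffice: color red → {1, 3, 5, 7}; color blue → {2, 4, 6, 8}. Each edge has distinct colors on its endpoints.

2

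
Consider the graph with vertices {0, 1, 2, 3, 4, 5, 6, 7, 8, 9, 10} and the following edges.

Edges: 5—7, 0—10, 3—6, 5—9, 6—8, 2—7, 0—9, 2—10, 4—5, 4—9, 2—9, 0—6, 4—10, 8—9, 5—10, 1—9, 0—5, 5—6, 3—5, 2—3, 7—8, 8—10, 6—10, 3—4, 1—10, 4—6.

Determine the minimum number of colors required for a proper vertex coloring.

4

3, 4, 5, 6 are mutually adjacent (a clique of size 4), so at least 4 colors are needed.
4 colors suffice: color a → {3, 7, 9, 10}; color b → {1, 2, 5, 8}; color c → {6}; color d → {0, 4}. Each edge has distinct colors on its endpoints.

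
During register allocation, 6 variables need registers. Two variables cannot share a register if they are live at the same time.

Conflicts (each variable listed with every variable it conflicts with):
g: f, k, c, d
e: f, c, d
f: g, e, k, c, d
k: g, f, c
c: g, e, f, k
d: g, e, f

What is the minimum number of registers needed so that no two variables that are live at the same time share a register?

4

g, f, k, c pairwise conflict, so at least 4 registers are needed.
4 registers suffice: register 1 → {f}; register 2 → {g, e}; register 3 → {c, d}; register 4 → {k}. Each listed conflict is separated.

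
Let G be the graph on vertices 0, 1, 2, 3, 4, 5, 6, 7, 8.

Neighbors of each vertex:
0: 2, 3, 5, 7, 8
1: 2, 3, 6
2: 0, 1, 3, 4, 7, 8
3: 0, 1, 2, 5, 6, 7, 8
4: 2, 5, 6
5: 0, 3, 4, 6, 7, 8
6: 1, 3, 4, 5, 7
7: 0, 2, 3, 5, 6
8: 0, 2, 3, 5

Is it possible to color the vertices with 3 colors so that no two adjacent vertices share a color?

No

0, 3, 5, 8 are mutually adjacent (a clique of size 4), so at least 4 colors are needed.
So 3 colors are not enough.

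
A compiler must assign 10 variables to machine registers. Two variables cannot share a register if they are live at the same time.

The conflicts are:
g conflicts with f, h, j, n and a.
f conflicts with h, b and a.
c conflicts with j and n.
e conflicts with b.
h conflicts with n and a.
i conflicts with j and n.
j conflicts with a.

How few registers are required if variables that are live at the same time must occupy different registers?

4

g, f, h, a all conflict with each other, so at least 4 registers are needed.
4 registers suffice: register 1 → {g, c, i, b}; register 2 → {e, h, j}; register 3 → {f, n}; register 4 → {a}. Each listed conflict is separated.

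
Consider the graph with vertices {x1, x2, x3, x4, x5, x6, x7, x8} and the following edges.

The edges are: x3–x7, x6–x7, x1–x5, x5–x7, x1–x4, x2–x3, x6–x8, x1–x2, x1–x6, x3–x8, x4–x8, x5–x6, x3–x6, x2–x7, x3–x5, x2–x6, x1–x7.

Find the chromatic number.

x2, x3, x6, x7 are pairwise adjacent (a clique of size 4), so at least 4 colors are needed.
4 colors suffice: color 1 → {x4, x6}; color 2 → {x1, x3}; color 3 → {x7, x8}; color 4 → {x2, x5}. Each edge has distinct colors on its endpoints.

4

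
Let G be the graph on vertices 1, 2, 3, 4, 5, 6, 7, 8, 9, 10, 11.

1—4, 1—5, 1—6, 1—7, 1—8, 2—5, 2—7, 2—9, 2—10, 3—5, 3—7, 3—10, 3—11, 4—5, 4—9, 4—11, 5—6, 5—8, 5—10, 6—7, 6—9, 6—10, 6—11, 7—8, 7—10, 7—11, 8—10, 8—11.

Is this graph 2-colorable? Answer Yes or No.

No

3, 7, 11 form a triangle, so at least 3 colors are needed.
So 2 colors are not enough.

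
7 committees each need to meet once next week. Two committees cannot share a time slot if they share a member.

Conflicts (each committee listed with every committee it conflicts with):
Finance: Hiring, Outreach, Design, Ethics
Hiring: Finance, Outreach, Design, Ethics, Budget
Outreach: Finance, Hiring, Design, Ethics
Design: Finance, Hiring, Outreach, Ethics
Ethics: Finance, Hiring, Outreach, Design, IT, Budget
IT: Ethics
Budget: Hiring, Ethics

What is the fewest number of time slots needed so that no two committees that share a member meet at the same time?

Finance, Hiring, Outreach, Design, Ethics all conflict with each other, so at least 5 time slots are needed.
5 time slots suffice: Finance=3, Hiring=2, Outreach=5, Design=4, Ethics=1, IT=2, Budget=3. Each listed conflict is separated.

5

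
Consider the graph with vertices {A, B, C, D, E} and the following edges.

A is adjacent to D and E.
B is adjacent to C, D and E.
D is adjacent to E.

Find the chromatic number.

3

A, D, E are mutually adjacent, so at least 3 colors are needed.
3 colors suffice: A=1, B=1, C=2, D=2, E=3. Every edge joins two different colors.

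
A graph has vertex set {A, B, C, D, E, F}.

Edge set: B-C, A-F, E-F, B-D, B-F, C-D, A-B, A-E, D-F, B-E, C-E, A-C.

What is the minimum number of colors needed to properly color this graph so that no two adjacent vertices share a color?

A, B, C, E are pairwise adjacent (a clique of size 4), so at least 4 colors are needed.
A valid assignment using 4 colors: A=4, B=1, C=2, D=3, E=3, F=2. Every edge joins two different colors.

4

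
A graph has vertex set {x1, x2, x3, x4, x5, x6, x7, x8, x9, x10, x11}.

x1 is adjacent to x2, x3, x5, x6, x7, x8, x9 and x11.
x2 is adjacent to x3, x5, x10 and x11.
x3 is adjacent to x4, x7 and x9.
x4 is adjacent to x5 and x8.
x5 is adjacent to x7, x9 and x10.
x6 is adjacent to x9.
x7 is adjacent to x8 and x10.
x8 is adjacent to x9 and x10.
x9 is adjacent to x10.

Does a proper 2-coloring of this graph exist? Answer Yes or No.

No

x1, x2, x11 form a triangle, so at least 3 colors are needed.
So 2 colors are not enough.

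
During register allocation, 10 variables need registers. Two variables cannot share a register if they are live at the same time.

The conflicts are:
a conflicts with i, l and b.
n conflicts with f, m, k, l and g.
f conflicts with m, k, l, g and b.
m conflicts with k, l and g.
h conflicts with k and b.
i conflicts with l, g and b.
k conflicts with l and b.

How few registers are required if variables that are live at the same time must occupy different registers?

n, f, m, k, l all conflict with each other, so at least 5 registers are needed.
5 registers suffice: a=3, n=5, f=3, m=4, h=3, i=2, k=2, l=1, g=1, b=1. Each listed conflict is separated.

5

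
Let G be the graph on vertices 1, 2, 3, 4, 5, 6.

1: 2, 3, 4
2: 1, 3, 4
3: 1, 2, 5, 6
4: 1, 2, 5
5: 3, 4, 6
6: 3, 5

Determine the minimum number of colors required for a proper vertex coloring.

3

3, 5, 6 are pairwise adjacent, so at least 3 colors are needed.
One proper 3-coloring: 1=blue, 2=green, 3=red, 4=red, 5=blue, 6=green. No two adjacent vertices share a color.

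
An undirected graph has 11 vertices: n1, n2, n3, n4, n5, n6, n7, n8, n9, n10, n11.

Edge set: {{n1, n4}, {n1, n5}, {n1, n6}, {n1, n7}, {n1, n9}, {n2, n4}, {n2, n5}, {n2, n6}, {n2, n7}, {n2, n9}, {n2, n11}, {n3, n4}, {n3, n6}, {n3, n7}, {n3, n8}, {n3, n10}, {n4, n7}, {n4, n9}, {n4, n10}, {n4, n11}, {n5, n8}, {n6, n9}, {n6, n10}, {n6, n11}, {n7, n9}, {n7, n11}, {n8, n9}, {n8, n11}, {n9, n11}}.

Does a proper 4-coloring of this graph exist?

n2, n4, n7, n9, n11 form a clique, so at least 5 colors are needed.
So 4 colors are not enough.

No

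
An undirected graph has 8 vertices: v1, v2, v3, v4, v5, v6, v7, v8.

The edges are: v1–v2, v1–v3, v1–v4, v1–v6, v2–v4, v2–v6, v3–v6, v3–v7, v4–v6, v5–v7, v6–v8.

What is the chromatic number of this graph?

4

v1, v2, v4, v6 are mutually adjacent (a clique of size 4), so at least 4 colors are needed.
4 colors suffice: v1=blue, v2=green, v3=green, v4=yellow, v5=blue, v6=red, v7=red, v8=blue. No two adjacent vertices share a color.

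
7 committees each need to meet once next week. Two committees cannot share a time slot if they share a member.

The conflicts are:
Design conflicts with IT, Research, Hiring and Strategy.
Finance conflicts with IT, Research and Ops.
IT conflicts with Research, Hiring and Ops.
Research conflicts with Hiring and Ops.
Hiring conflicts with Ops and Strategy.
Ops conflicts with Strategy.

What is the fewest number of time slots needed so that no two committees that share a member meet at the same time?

4

Finance, IT, Research, Ops are mutually in conflict, so at least 4 time slots are needed.
4 time slots suffice: time slot 1 → {Research, Strategy}; time slot 2 → {IT}; time slot 3 → {Design, Ops}; time slot 4 → {Finance, Hiring}. Each listed conflict is separated.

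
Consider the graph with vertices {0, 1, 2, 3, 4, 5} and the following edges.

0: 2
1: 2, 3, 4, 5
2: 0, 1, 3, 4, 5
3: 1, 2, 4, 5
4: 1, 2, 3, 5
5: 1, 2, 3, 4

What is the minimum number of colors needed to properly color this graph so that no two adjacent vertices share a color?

1, 2, 3, 4, 5 are pairwise adjacent (a clique of size 5), so at least 5 colors are needed.
A valid assignment using 5 colors: 0=blue, 1=purple, 2=red, 3=green, 4=blue, 5=yellow. Every edge joins two different colors.

5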